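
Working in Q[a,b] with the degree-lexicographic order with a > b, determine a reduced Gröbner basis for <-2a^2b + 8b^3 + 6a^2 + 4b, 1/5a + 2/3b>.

Buchberger's algorithm terminates because the ascending chain of leading-term ideals stabilizes.

f_1 = -2a^2b + 8b^3 + 6a^2 + 4b, LT = a^2b.
f_2 = 1/5a + 2/3b, LT = a.

S(f_1,f_2): lcm = a^2b. S = -10/3ab^2 - 4b^3 - 3a^2 - 2b.
  leading term ab^2: subtract (-50/3b^2)·f_2 from -10/3ab^2 - 4b^3 - 3a^2 - 2b → 64/9b^3 - 3a^2 - 2b
  leading term b^3: no divisor's leading term divides it; move 64/9b^3 to the remainder.
  leading term a^2: subtract (-15a)·f_2 from -3a^2 - 2b → 10ab - 2b
  leading term ab: subtract (50b)·f_2 from 10ab - 2b → -100/3b^2 - 2b
  leading term b^2: no divisor's leading term divides it; move -100/3b^2 to the remainder.
  leading term b: no divisor's leading term divides it; move -2b to the remainder.
  remainder 64/9b^3 - 100/3b^2 - 2b ≠ 0; add g_3 = 64/9b^3 - 100/3b^2 - 2b to the basis.

The other S-polynomials (S(f_1,g_3), S(f_2,g_3)) all reduce to 0 modulo the current basis, so we have a Gröbner basis.
Inter-reduce: drop elements whose leading term is divisible by another's, tail-reduce, and make monic.

G = {b^3 - 75/16b^2 - 9/32b, a + 10/3b}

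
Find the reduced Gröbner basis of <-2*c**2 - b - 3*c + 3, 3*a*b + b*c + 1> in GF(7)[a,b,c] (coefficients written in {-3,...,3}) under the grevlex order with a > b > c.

G = {a*b - 2*b*c - 2, c**2 - 3*b - 2*c + 2}

f_1 = -2*c**2 - b - 3*c + 3, LT = c**2.
f_2 = 3*a*b + b*c + 1, LT = a*b.

The S-polynomials (S(f_1,f_2)) all reduce to 0 modulo the current basis, so we have a Gröbner basis.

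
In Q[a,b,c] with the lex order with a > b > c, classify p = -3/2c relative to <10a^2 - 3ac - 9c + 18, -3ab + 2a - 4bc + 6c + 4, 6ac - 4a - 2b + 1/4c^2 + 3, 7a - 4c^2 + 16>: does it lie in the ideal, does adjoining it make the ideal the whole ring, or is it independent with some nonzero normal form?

First compute the reduced Gröbner basis of I by Buchberger's algorithm.
f_1 = 10a^2 - 3ac - 9c + 18, LT = a^2.
f_2 = -3ab + 2a - 4bc + 6c + 4, LT = ab.
f_3 = 6ac - 4a - 2b + 1/4c^2 + 3, LT = ac.
f_4 = 7a - 4c^2 + 16, LT = a.

S(f_1,f_2): lcm = a^2b. S = 2/3a^2 - 49/30abc + 2ac + 4/3a - 9/10bc + 9/5b.
  reduce S modulo (f_1, f_2, f_3, f_4):
  remainder 98/45bc^2 - 9/10bc + 293/135b - 383/180c^2 - 71/45c - 877/135 ≠ 0; add h_5 = 98/45bc^2 - 9/10bc + 293/135b - 383/180c^2 - 71/45c - 877/135 to the basis.

S(f_1,f_3): lcm = a^2c. S = 2/3a^2 + 1/3ab - 41/120ac^2 - 1/2a - 9/10c^2 + 9/5c.
  reduce S modulo (f_1, f_2, f_3, f_4, h_5):
  remainder -67/120bc - 1/108b + 41/2880c^3 - 3589/3360c^2 + 259/80c - 487/7560 ≠ 0; add h_6 = -67/120bc - 1/108b + 41/2880c^3 - 3589/3360c^2 + 259/80c - 487/7560 to the basis.

S(f_1,f_4): lcm = a^2. S = 4/7ac^2 - 3/10ac - 16/7a - 9/10c + 9/5.
  reduce S modulo (f_1, f_2, f_3, f_4, h_5, h_6):
  remainder 431/18090b - 80/4221c^3 - 431533/262640c^2 - 381/4690c + 12123751/1772820 ≠ 0; add h_7 = 431/18090b - 80/4221c^3 - 431533/262640c^2 - 381/4690c + 12123751/1772820 to the basis.

S(f_2,f_3): lcm = abc. S = 2/3ab - 2/3ac + 1/3b^2 + 31/24bc^2 - 1/2b - 2c^2 - 4/3c.
  reduce S modulo (f_1, f_2, f_3, f_4, h_5, h_6, h_7):
  remainder -6270383976280/65563787667c^3 - 1274790696331918/152982171223c^2 - 7328512168240/21854595889c + 15956427369720776/458946513669 ≠ 0; add h_8 = -6270383976280/65563787667c^3 - 1274790696331918/152982171223c^2 - 7328512168240/21854595889c + 15956427369720776/458946513669 to the basis.

S(f_2,f_4): lcm = ab. S = -2/3a + 4/7bc^2 + 4/3bc - 16/7b - 2c - 4/3.
  reduce S modulo (f_1, f_2, f_3, f_4, h_5, h_6, h_7, h_8):
  remainder -1304644590294989/245799051870176c^2 + 24521076416425/4389268783396c + 618054450635089/61449762967544 ≠ 0; add h_9 = -1304644590294989/245799051870176c^2 + 24521076416425/4389268783396c + 618054450635089/61449762967544 to the basis.

S(f_3,f_4): lcm = ac. S = -2/3a - 1/3b + 4/7c^3 + 1/24c^2 - 16/7c + 1/2.
  reduce S modulo (f_1, f_2, f_3, f_4, h_5, h_6, h_7, h_8, h_9):
  remainder -521786407826825199/9132512132064923c + 1043572815653650398/9132512132064923 ≠ 0; add h_10 = -521786407826825199/9132512132064923c + 1043572815653650398/9132512132064923 to the basis.

The other S-polynomials (S(f_1,h_5), S(f_2,h_5), S(f_3,h_5), S(f_4,h_5), S(f_1,h_6), S(f_2,h_6), S(f_3,h_6), S(f_4,h_6), S(h_5,h_6), S(f_1,h_7), S(f_2,h_7), S(f_3,h_7), S(f_4,h_7), S(h_5,h_7), S(h_6,h_7), S(f_1,h_8), S(f_2,h_8), S(f_3,h_8), S(f_4,h_8), S(h_5,h_8), S(h_6,h_8), S(h_7,h_8), S(f_1,h_9), S(f_2,h_9), S(f_3,h_9), S(f_4,h_9), S(h_5,h_9), S(h_6,h_9), S(h_7,h_9), S(h_8,h_9), S(f_1,h_10), S(f_2,h_10), S(f_3,h_10), S(f_4,h_10), S(h_5,h_10), S(h_6,h_10), S(h_7,h_10), S(h_8,h_10), S(h_9,h_10)) all reduce to 0 modulo the current basis, so we have a Gröbner basis.
Inter-reduce: drop elements whose leading term is divisible by another's, tail-reduce, and make monic.
Reduced Gröbner basis: {a, b - 2, c - 2}.
Label its elements g_1 = a, g_2 = b - 2, g_3 = c - 2.

Reduce p = -3/2c modulo G:
  leading term c: subtract (-3/2)·g_3 from -3/2c → -3
  leading term 1: no divisor's leading term divides it; move -3 to the remainder.
  normal form = -3.
The normal form is nonzero, so p ∉ I. Since p minus its normal form lies in I, I + (p) = I + (r) where r = -3; decide whether this ideal is the whole ring.
Here r = -3 is a nonzero constant, hence a unit: 1 ∈ I + (p), the Gröbner basis of I + (p) is {1}, and the enlarged system has no common solution — adjoining p is inconsistent.

Adjoining -3/2c makes the ideal the whole ring: the system is inconsistent.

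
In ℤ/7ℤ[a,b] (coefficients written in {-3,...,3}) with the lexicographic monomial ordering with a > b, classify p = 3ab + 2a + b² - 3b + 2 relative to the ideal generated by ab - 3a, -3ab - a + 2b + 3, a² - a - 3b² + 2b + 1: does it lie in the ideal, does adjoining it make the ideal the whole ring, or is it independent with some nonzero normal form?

3ab + 2a + b² - 3b + 2 lies in I (it reduces to 0).

First compute the reduced Gröbner basis of I by Buchberger's algorithm.
f_1 = ab - 3a, LT = ab.
f_2 = -3ab - a + 2b + 3, LT = ab.
f_3 = a² - a - 3b² + 2b + 1, LT = a².

S(f_1,f_2): lcm = ab. S = -a + 3b + 1.
  leading term a: no divisor's leading term divides it; move -a to the remainder.
  leading term b: no divisor's leading term divides it; move 3b to the remainder.
  leading term 1: no divisor's leading term divides it; move 1 to the remainder.
  remainder -a + 3b + 1 ≠ 0; add h_4 = -a + 3b + 1 to the basis.

S(f_1,f_3): lcm = a²b. S = -3a² + ab + 3b³ - 2b² - b.
  leading term a²: subtract (-3)·f_3 from -3a² + ab + 3b³ - 2b² - b → ab - 3a + 3b³ + 3b² - 2b + 3
  leading term ab: subtract (1)·f_1 from ab - 3a + 3b³ + 3b² - 2b + 3 → 3b³ + 3b² - 2b + 3
  leading term b³: no divisor's leading term divides it; move 3b³ to the remainder.
  leading term b²: no divisor's leading term divides it; move 3b² to the remainder.
  leading term b: no divisor's leading term divides it; move -2b to the remainder.
  leading term 1: no divisor's leading term divides it; move 3 to the remainder.
  remainder 3b³ + 3b² - 2b + 3 ≠ 0; add h_5 = 3b³ + 3b² - 2b + 3 to the basis.

S(f_2,f_3): lcm = a²b. S = -2a² - 2ab - a + 3b³ - 2b² - b.
  leading term a²: subtract (-2)·f_3 from -2a² - 2ab - a + 3b³ - 2b² - b → -2ab - 3a + 3b³ - b² + 3b + 2
  leading term ab: subtract (-2)·f_1 from -2ab - 3a + 3b³ - b² + 3b + 2 → -2a + 3b³ - b² + 3b + 2
  leading term a: subtract (2)·h_4 from -2a + 3b³ - b² + 3b + 2 → 3b³ - b² - 3b
  leading term b³: subtract (1)·h_5 from 3b³ - b² - 3b → 3b² - b - 3
  leading term b²: no divisor's leading term divides it; move 3b² to the remainder.
  leading term b: no divisor's leading term divides it; move -b to the remainder.
  leading term 1: no divisor's leading term divides it; move -3 to the remainder.
  remainder 3b² - b - 3 ≠ 0; add h_6 = 3b² - b - 3 to the basis.

The other S-polynomials (S(f_1,h_4), S(f_2,h_4), S(f_3,h_4), S(f_1,h_5), S(f_2,h_5), S(f_3,h_5), S(h_4,h_5), S(f_1,h_6), S(f_2,h_6), S(f_3,h_6), S(h_4,h_6), S(h_5,h_6)) all reduce to 0 modulo the current basis, so we have a Gröbner basis.
Inter-reduce: drop elements whose leading term is divisible by another's, tail-reduce, and make monic.
Reduced Gröbner basis: {a - 3b - 1, b² + 2b - 1}.
Label its elements g_1 = a - 3b - 1, g_2 = b² + 2b - 1.

Reduce p = 3ab + 2a + b² - 3b + 2 modulo G:
  leading term ab: subtract (3b)·g_1 from 3ab + 2a + b² - 3b + 2 → 2a + 3b² + 2
  leading term a: subtract (2)·g_1 from 2a + 3b² + 2 → 3b² - b - 3
  leading term b²: subtract (3)·g_2 from 3b² - b - 3 → 0
  normal form = 0.
Since the normal form is 0, p ∈ I.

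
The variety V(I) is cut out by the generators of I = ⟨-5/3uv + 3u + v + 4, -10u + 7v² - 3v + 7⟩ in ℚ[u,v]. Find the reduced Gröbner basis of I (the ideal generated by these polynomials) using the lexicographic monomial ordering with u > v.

The reduced Gröbner basis is the canonical form of the ideal for this ordering.

f_1 = -5/3uv + 3u + v + 4, LT = uv.
f_2 = -10u + 7v² - 3v + 7, LT = u.

S(f_1,f_2): lcm = uv. S = -9/5u + 7/10v³ - 3/10v² + 1/10v - 12/5.
  reduce S modulo (f_1, f_2):
  remainder 7/10v³ - 39/25v² + 16/25v - 183/50 ≠ 0; add g_3 = 7/10v³ - 39/25v² + 16/25v - 183/50 to the basis.

The other S-polynomials (S(f_1,g_3), S(f_2,g_3)) all reduce to 0 modulo the current basis, so we have a Gröbner basis.
Inter-reduce: drop elements whose leading term is divisible by another's, tail-reduce, and make monic.

G = {u - 7/10v² + 3/10v - 7/10, v³ - 78/35v² + 32/35v - 183/35}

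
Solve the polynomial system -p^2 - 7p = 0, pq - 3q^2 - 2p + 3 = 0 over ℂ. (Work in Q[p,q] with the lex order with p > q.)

{(0, -1), (0, 1), (-7, -7/6 + sqrt(253)/6), (-7, -sqrt(253)/6 - 7/6)}

Compute a lex Gröbner basis by Buchberger's algorithm.
f_1 = -p^2 - 7p, LT = p^2.
f_2 = pq - 2p - 3q^2 + 3, LT = pq.

S(f_1,f_2): lcm = p^2q. S = 2p^2 + 3pq^2 + 7pq - 3p.
  reduce S modulo (f_1, f_2):
  remainder 9p + 9q^3 + 39q^2 - 9q - 39 ≠ 0; add h_3 = 9p + 9q^3 + 39q^2 - 9q - 39 to the basis.

S(f_1,h_3): lcm = p^2. S = -pq^3 - 13/3pq^2 + pq + 34/3p.
  reduce S modulo (f_1, f_2, h_3):
  remainder -3q^4 - 7q^3 + 20q^2 + 7q - 17 ≠ 0; add h_4 = -3q^4 - 7q^3 + 20q^2 + 7q - 17 to the basis.

The other S-polynomials (S(f_2,h_3), S(f_1,h_4), S(f_2,h_4), S(h_3,h_4)) all reduce to 0 modulo the current basis, so we have a Gröbner basis.
Inter-reduce: drop elements whose leading term is divisible by another's, tail-reduce, and make monic.
Reduced Gröbner basis: {p + q^3 + 13/3q^2 - q - 13/3, q^4 + 7/3q^3 - 20/3q^2 - 7/3q + 17/3}.

Since the basis is lex-ordered, q^4 + 7/3q^3 - 20/3q^2 - 7/3q + 17/3 is univariate in q. Its roots are {-1, 1, -7/6 + sqrt(253)/6, -sqrt(253)/6 - 7/6}. Back-substituting each root into the other basis elements fixes the other coordinates.
  q = -1: the earlier basis element becomes p = 0, giving p = 0 — point (0, -1).
  q = 1: the earlier basis element becomes p = 0, giving p = 0 — point (0, 1).
  q = -7/6 + sqrt(253)/6: the earlier basis element becomes p + 7 = 0, giving p = -7 — point (-7, -7/6 + sqrt(253)/6).
  q = -sqrt(253)/6 - 7/6: the earlier basis element becomes p + 7 = 0, giving p = -7 — point (-7, -sqrt(253)/6 - 7/6).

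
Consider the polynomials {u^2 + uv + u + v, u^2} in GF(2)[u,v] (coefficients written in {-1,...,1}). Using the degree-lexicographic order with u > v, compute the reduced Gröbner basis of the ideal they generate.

f_1 = u^2 + uv + u + v, LT = u^2.
f_2 = u^2, LT = u^2.

S(f_1,f_2): lcm = u^2. S = uv + u + v.
  leading term uv: no divisor's leading term divides it; move uv to the remainder.
  leading term u: no divisor's leading term divides it; move u to the remainder.
  leading term v: no divisor's leading term divides it; move v to the remainder.
  remainder uv + u + v ≠ 0; add g_3 = uv + u + v to the basis.

S(f_1,g_3): lcm = u^2v. S = uv^2 + u^2 + v^2.
  leading term uv^2: subtract (v)·g_3 from uv^2 + u^2 + v^2 → u^2 + uv
  leading term u^2: subtract (1)·f_1 from u^2 + uv → u + v
  leading term u: no divisor's leading term divides it; move u to the remainder.
  leading term v: no divisor's leading term divides it; move v to the remainder.
  remainder u + v ≠ 0; add g_4 = u + v to the basis.

S(f_2,g_3): lcm = u^2v. S = u^2 + uv.
  leading term u^2: subtract (1)·f_1 from u^2 + uv → u + v
  leading term u: subtract (1)·g_4 from u + v → 0
  remainder 0.

S(f_1,g_4): lcm = u^2. S = u + v.
  leading term u: subtract (1)·g_4 from u + v → 0
  remainder 0.

S(f_2,g_4): lcm = u^2. S = uv.
  leading term uv: subtract (1)·g_3 from uv → u + v
  leading term u: subtract (1)·g_4 from u + v → 0
  remainder 0.

S(g_3,g_4): lcm = uv. S = v^2 + u + v.
  leading term v^2: no divisor's leading term divides it; move v^2 to the remainder.
  leading term u: subtract (1)·g_4 from u + v → 0
  remainder v^2 ≠ 0; add g_5 = v^2 to the basis.

S(f_1,g_5): leading monomials are coprime, so the S-polynomial reduces to 0 (Buchberger's first criterion).
S(f_2,g_5): leading monomials are coprime, so the S-polynomial reduces to 0 (Buchberger's first criterion).
S(g_3,g_5): lcm = uv^2. S = uv + v^2.
  leading term uv: subtract (1)·g_3 from uv + v^2 → v^2 + u + v
  leading term v^2: subtract (1)·g_5 from v^2 + u + v → u + v
  leading term u: subtract (1)·g_4 from u + v → 0
  remainder 0.

S(g_4,g_5): leading monomials are coprime, so the S-polynomial reduces to 0 (Buchberger's first criterion).
Every S-polynomial of the final basis reduces to 0, so we have a Gröbner basis.
Inter-reduce: drop elements whose leading term is divisible by another's, tail-reduce, and make monic.

G = {v^2, u + v}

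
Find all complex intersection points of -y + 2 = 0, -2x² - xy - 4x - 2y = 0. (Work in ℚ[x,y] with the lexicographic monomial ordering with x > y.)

Compute a lex Gröbner basis by Buchberger's algorithm.
f_1 = -y + 2, LT = y.
f_2 = -2x² - xy - 4x - 2y, LT = x².

The S-polynomials (S(f_1,f_2)) all reduce to 0 modulo the current basis, so we have a Gröbner basis.
Inter-reduce: drop elements whose leading term is divisible by another's, tail-reduce, and make monic.
Reduced Gröbner basis: {x² + 3x + 2, y - 2}.

Elimination: the polynomial y - 2 lies in the elimination ideal for y, so y ∈ {2}. For each such y, the remaining basis elements (now univariate) give the rest of the solution.
  y = 2: the earlier basis element becomes x² + 3x + 2 = 0, giving x = -2, -1 — points (-2, 2), (-1, 2).

{(-2, 2), (-1, 2)}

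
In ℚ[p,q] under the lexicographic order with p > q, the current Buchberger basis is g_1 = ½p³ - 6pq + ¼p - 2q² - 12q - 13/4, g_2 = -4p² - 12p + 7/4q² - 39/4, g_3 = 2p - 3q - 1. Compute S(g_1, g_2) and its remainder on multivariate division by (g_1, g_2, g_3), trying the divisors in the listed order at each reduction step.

lcm(LM(g_1), LM(g_2)) = p³.
S = (lcm/LT(g_1))·g_1 − (lcm/LT(g_2))·g_2 = -3p² + 7/16pq² - 12pq - 31/16p - 4q² - 24q - 13/2.
Reduce S modulo (g_1, g_2, g_3) in that order:
  leading term p²: subtract (¾)·g_2 from -3p² + 7/16pq² - 12pq - 31/16p - 4q² - 24q - 13/2 → 7/16pq² - 12pq + 113/16p - 85/16q² - 24q + 13/16
  leading term pq²: subtract (7/32q²)·g_3 from 7/16pq² - 12pq + 113/16p - 85/16q² - 24q + 13/16 → -12pq + 113/16p + 21/32q³ - 163/32q² - 24q + 13/16
  leading term pq: subtract (-6q)·g_3 from -12pq + 113/16p + 21/32q³ - 163/32q² - 24q + 13/16 → 113/16p + 21/32q³ - 739/32q² - 30q + 13/16
  leading term p: subtract (113/32)·g_3 from 113/16p + 21/32q³ - 739/32q² - 30q + 13/16 → 21/32q³ - 739/32q² - 621/32q + 139/32
  leading term q³: no divisor's leading term divides it; move 21/32q³ to the remainder.
  leading term q²: no divisor's leading term divides it; move -739/32q² to the remainder.
  leading term q: no divisor's leading term divides it; move -621/32q to the remainder.
  leading term 1: no divisor's leading term divides it; move 139/32 to the remainder.
The remainder 21/32q³ - 739/32q² - 621/32q + 139/32 is nonzero, so it would be added as the next basis element.

S(g_1, g_2) = -3p² + 7/16pq² - 12pq - 31/16p - 4q² - 24q - 13/2; remainder on division = 21/32q³ - 739/32q² - 621/32q + 139/32.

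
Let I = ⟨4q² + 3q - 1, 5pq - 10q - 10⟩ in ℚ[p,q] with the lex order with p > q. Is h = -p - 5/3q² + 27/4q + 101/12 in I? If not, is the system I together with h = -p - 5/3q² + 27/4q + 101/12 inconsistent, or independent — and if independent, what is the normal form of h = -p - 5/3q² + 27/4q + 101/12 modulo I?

-p - 5/3q² + 27/4q + 101/12 lies in I (it reduces to 0).

First compute the reduced Gröbner basis of I by Buchberger's algorithm.
f_1 = 4q² + 3q - 1, LT = q².
f_2 = 5pq - 10q - 10, LT = pq.

S(f_1,f_2): lcm = pq². S = ¾pq - ¼p + 2q² + 2q.
  reduce S modulo (f_1, f_2):
  remainder -¼p + 2q + 2 ≠ 0; add k_3 = -¼p + 2q + 2 to the basis.

The other S-polynomials (S(f_1,k_3), S(f_2,k_3)) all reduce to 0 modulo the current basis, so we have a Gröbner basis.
Inter-reduce: drop elements whose leading term is divisible by another's, tail-reduce, and make monic.
Reduced Gröbner basis: {p - 8q - 8, q² + ¾q - ¼}.
Label its elements g_1 = p - 8q - 8, g_2 = q² + ¾q - ¼.

Reduce h = -p - 5/3q² + 27/4q + 101/12 modulo G:
  leading term p: subtract (-1)·g_1 from -p - 5/3q² + 27/4q + 101/12 → -5/3q² - 5/4q + 5/12
  leading term q²: subtract (-5/3)·g_2 from -5/3q² - 5/4q + 5/12 → 0
  normal form = 0.
Since the normal form is 0, h ∈ I.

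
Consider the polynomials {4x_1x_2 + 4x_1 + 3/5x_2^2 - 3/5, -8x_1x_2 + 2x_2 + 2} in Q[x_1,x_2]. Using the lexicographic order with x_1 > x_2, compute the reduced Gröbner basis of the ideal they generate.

f_1 = 4x_1x_2 + 4x_1 + 3/5x_2^2 - 3/5, LT = x_1x_2.
f_2 = -8x_1x_2 + 2x_2 + 2, LT = x_1x_2.

S(f_1,f_2): lcm = x_1x_2. S = x_1 + 3/20x_2^2 + 1/4x_2 + 1/10.
  leading term x_1: no divisor's leading term divides it; move x_1 to the remainder.
  leading term x_2^2: no divisor's leading term divides it; move 3/20x_2^2 to the remainder.
  leading term x_2: no divisor's leading term divides it; move 1/4x_2 to the remainder.
  leading term 1: no divisor's leading term divides it; move 1/10 to the remainder.
  remainder x_1 + 3/20x_2^2 + 1/4x_2 + 1/10 ≠ 0; add g_3 = x_1 + 3/20x_2^2 + 1/4x_2 + 1/10 to the basis.

S(f_1,g_3): lcm = x_1x_2. S = x_1 - 3/20x_2^3 - 1/10x_2^2 - 1/10x_2 - 3/20.
  leading term x_1: subtract (1)·g_3 from x_1 - 3/20x_2^3 - 1/10x_2^2 - 1/10x_2 - 3/20 → -3/20x_2^3 - 1/4x_2^2 - 7/20x_2 - 1/4
  leading term x_2^3: no divisor's leading term divides it; move -3/20x_2^3 to the remainder.
  leading term x_2^2: no divisor's leading term divides it; move -1/4x_2^2 to the remainder.
  leading term x_2: no divisor's leading term divides it; move -7/20x_2 to the remainder.
  leading term 1: no divisor's leading term divides it; move -1/4 to the remainder.
  remainder -3/20x_2^3 - 1/4x_2^2 - 7/20x_2 - 1/4 ≠ 0; add g_4 = -3/20x_2^3 - 1/4x_2^2 - 7/20x_2 - 1/4 to the basis.

The other S-polynomials (S(f_2,g_3), S(f_1,g_4), S(f_2,g_4), S(g_3,g_4)) all reduce to 0 modulo the current basis, so we have a Gröbner basis.
Inter-reduce: drop elements whose leading term is divisible by another's, tail-reduce, and make monic.

G = {x_1 + 3/20x_2^2 + 1/4x_2 + 1/10, x_2^3 + 5/3x_2^2 + 7/3x_2 + 5/3}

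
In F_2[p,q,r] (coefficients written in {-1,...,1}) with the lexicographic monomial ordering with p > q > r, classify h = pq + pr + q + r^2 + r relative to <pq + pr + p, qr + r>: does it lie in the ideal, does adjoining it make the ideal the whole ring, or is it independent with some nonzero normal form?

First compute the reduced Gröbner basis of I by Buchberger's algorithm.
f_1 = pq + pr + p, LT = pq.
f_2 = qr + r, LT = qr.

S(f_1,f_2): lcm = pqr. S = pr^2.
  reduce S modulo (f_1, f_2):
  remainder pr^2 ≠ 0; add k_3 = pr^2 to the basis.

The other S-polynomials (S(f_1,k_3), S(f_2,k_3)) all reduce to 0 modulo the current basis, so we have a Gröbner basis.
Inter-reduce: drop elements whose leading term is divisible by another's, tail-reduce, and make monic.
Reduced Gröbner basis: {pq + pr + p, pr^2, qr + r}.
Label its elements g_1 = pq + pr + p, g_2 = pr^2, g_3 = qr + r.

Reduce h = pq + pr + q + r^2 + r modulo G:
  leading term pq: subtract (1)·g_1 from pq + pr + q + r^2 + r → p + q + r^2 + r
  leading term p: no divisor's leading term divides it; move p to the remainder.
  leading term q: no divisor's leading term divides it; move q to the remainder.
  leading term r^2: no divisor's leading term divides it; move r^2 to the remainder.
  leading term r: no divisor's leading term divides it; move r to the remainder.
  normal form = p + q + r^2 + r.
The normal form is nonzero, so h ∉ I. Since h minus its normal form lies in I, I + (h) = I + (n) where n = p + q + r^2 + r; decide whether this ideal is the whole ring.
Run Buchberger on G together with n (pairs among the g_i already reduce to 0 since G is a Gröbner basis):
g_1 = pq + pr + p, LT = pq.
g_2 = pr^2, LT = pr^2.
g_3 = qr + r, LT = qr.
n = p + q + r^2 + r, LT = p.

S(g_1,n): lcm = pq. S = pr + p + q^2 + qr^2 + qr.
  reduce S modulo (g_1, g_2, g_3, n):
  remainder q^2 + q + r^3 + r^2 + r ≠ 0; add m_5 = q^2 + q + r^3 + r^2 + r to the basis.

S(g_2,n): lcm = pr^2. S = qr^2 + r^4 + r^3.
  reduce S modulo (g_1, g_2, g_3, n, m_5):
  remainder r^4 + r^3 + r^2 ≠ 0; add m_6 = r^4 + r^3 + r^2 to the basis.

The other S-polynomials (S(g_1,g_2), S(g_1,g_3), S(g_2,g_3), S(g_3,n), S(g_1,m_5), S(g_2,m_5), S(g_3,m_5), S(n,m_5), S(g_1,m_6), S(g_2,m_6), S(g_3,m_6), S(n,m_6), S(m_5,m_6)) all reduce to 0 modulo the current basis, so we have a Gröbner basis.
Inter-reduce: drop elements whose leading term is divisible by another's, tail-reduce, and make monic.
Reduced Gröbner basis: {p + q + r^2 + r, q^2 + q + r^3 + r^2 + r, qr + r, r^4 + r^3 + r^2}.
The reduced Gröbner basis of I + (h) is {p + q + r^2 + r, q^2 + q + r^3 + r^2 + r, qr + r, r^4 + r^3 + r^2} ≠ {1}, a proper ideal, so the enlarged system stays consistent: h is independent of I, with normal form p + q + r^2 + r.

pq + pr + q + r^2 + r is independent of I; its normal form modulo I is p + q + r^2 + r.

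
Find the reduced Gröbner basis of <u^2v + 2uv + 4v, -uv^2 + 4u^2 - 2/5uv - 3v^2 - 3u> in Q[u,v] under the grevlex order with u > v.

G = {u^3 - 7/4u^2 + 3/10uv + 7/4v^2 + 3/4u + 2/5v, u^2v + 2uv + 4v, uv^2 - 4u^2 + 2/5uv + 3v^2 + 3u, v^3 + 24/35u^2 + 59/25uv - 2/7v^2 - 18/35u + 60/7v}

f_1 = u^2v + 2uv + 4v, LT = u^2v.
f_2 = -uv^2 + 4u^2 - 2/5uv - 3v^2 - 3u, LT = uv^2.

S(f_1,f_2): lcm = u^2v^2. S = 4u^3 - 2/5u^2v - uv^2 - 3u^2 + 4v^2.
  leading term u^3: no divisor's leading term divides it; move 4u^3 to the remainder.
  leading term u^2v: subtract (-2/5)·f_1 from -2/5u^2v - uv^2 - 3u^2 + 4v^2 → -uv^2 - 3u^2 + 4/5uv + 4v^2 + 8/5v
  leading term uv^2: subtract (1)·f_2 from -uv^2 - 3u^2 + 4/5uv + 4v^2 + 8/5v → -7u^2 + 6/5uv + 7v^2 + 3u + 8/5v
  leading term u^2: no divisor's leading term divides it; move -7u^2 to the remainder.
  leading term uv: no divisor's leading term divides it; move 6/5uv to the remainder.
  leading term v^2: no divisor's leading term divides it; move 7v^2 to the remainder.
  leading term u: no divisor's leading term divides it; move 3u to the remainder.
  leading term v: no divisor's leading term divides it; move 8/5v to the remainder.
  remainder 4u^3 - 7u^2 + 6/5uv + 7v^2 + 3u + 8/5v ≠ 0; add g_3 = 4u^3 - 7u^2 + 6/5uv + 7v^2 + 3u + 8/5v to the basis.

S(f_1,g_3): lcm = u^3v. S = 15/4u^2v - 3/10uv^2 - 7/4v^3 + 13/4uv - 2/5v^2.
  leading term u^2v: subtract (15/4)·f_1 from 15/4u^2v - 3/10uv^2 - 7/4v^3 + 13/4uv - 2/5v^2 → -3/10uv^2 - 7/4v^3 - 17/4uv - 2/5v^2 - 15v
  leading term uv^2: subtract (3/10)·f_2 from -3/10uv^2 - 7/4v^3 - 17/4uv - 2/5v^2 - 15v → -7/4v^3 - 6/5u^2 - 413/100uv + 1/2v^2 + 9/10u - 15v
  leading term v^3: no divisor's leading term divides it; move -7/4v^3 to the remainder.
  leading term u^2: no divisor's leading term divides it; move -6/5u^2 to the remainder.
  leading term uv: no divisor's leading term divides it; move -413/100uv to the remainder.
  leading term v^2: no divisor's leading term divides it; move 1/2v^2 to the remainder.
  leading term u: no divisor's leading term divides it; move 9/10u to the remainder.
  leading term v: no divisor's leading term divides it; move -15v to the remainder.
  remainder -7/4v^3 - 6/5u^2 - 413/100uv + 1/2v^2 + 9/10u - 15v ≠ 0; add g_4 = -7/4v^3 - 6/5u^2 - 413/100uv + 1/2v^2 + 9/10u - 15v to the basis.

The other S-polynomials (S(f_2,g_3), S(f_1,g_4), S(f_2,g_4), S(g_3,g_4)) all reduce to 0 modulo the current basis, so we have a Gröbner basis.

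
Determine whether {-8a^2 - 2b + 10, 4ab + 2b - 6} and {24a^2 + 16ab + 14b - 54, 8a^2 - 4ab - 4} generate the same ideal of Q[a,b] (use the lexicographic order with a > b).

Two ideals are equal iff their reduced Gröbner bases coincide (the reduced basis is unique for a fixed ordering).
Buchberger on the first generating set:
f_1 = -8a^2 - 2b + 10, LT = a^2.
f_2 = 4ab + 2b - 6, LT = ab.

S(f_1,f_2): lcm = a^2b. S = -1/2ab + 3/2a + 1/4b^2 - 5/4b.
  leading term ab: subtract (-1/8)·f_2 from -1/2ab + 3/2a + 1/4b^2 - 5/4b → 3/2a + 1/4b^2 - b - 3/4
  leading term a: no divisor's leading term divides it; move 3/2a to the remainder.
  leading term b^2: no divisor's leading term divides it; move 1/4b^2 to the remainder.
  leading term b: no divisor's leading term divides it; move -b to the remainder.
  leading term 1: no divisor's leading term divides it; move -3/4 to the remainder.
  remainder 3/2a + 1/4b^2 - b - 3/4 ≠ 0; add g_3 = 3/2a + 1/4b^2 - b - 3/4 to the basis.

S(f_1,g_3): lcm = a^2. S = -1/6ab^2 + 2/3ab + 1/2a + 1/4b - 5/4.
  leading term ab^2: subtract (-1/24b)·f_2 from -1/6ab^2 + 2/3ab + 1/2a + 1/4b - 5/4 → 2/3ab + 1/2a + 1/12b^2 - 5/4
  leading term ab: subtract (1/6)·f_2 from 2/3ab + 1/2a + 1/12b^2 - 5/4 → 1/2a + 1/12b^2 - 1/3b - 1/4
  leading term a: subtract (1/3)·g_3 from 1/2a + 1/12b^2 - 1/3b - 1/4 → 0
  remainder 0.

S(f_2,g_3): lcm = ab. S = -1/6b^3 + 2/3b^2 + b - 3/2.
  leading term b^3: no divisor's leading term divides it; move -1/6b^3 to the remainder.
  leading term b^2: no divisor's leading term divides it; move 2/3b^2 to the remainder.
  leading term b: no divisor's leading term divides it; move b to the remainder.
  leading term 1: no divisor's leading term divides it; move -3/2 to the remainder.
  remainder -1/6b^3 + 2/3b^2 + b - 3/2 ≠ 0; add g_4 = -1/6b^3 + 2/3b^2 + b - 3/2 to the basis.

S(f_1,g_4): leading monomials are coprime, so the S-polynomial reduces to 0 (Buchberger's first criterion).
S(f_2,g_4): lcm = ab^3. S = 4ab^2 + 6ab - 9a + 1/2b^3 - 3/2b^2.
  leading term ab^2: subtract (b)·f_2 from 4ab^2 + 6ab - 9a + 1/2b^3 - 3/2b^2 → 6ab - 9a + 1/2b^3 - 7/2b^2 + 6b
  leading term ab: subtract (3/2)·f_2 from 6ab - 9a + 1/2b^3 - 7/2b^2 + 6b → -9a + 1/2b^3 - 7/2b^2 + 3b + 9
  leading term a: subtract (-6)·g_3 from -9a + 1/2b^3 - 7/2b^2 + 3b + 9 → 1/2b^3 - 2b^2 - 3b + 9/2
  leading term b^3: subtract (-3)·g_4 from 1/2b^3 - 2b^2 - 3b + 9/2 → 0
  remainder 0.

S(g_3,g_4): leading monomials are coprime, so the S-polynomial reduces to 0 (Buchberger's first criterion).
Every S-polynomial of the final basis reduces to 0, so we have a Gröbner basis.
Inter-reduce: drop elements whose leading term is divisible by another's, tail-reduce, and make monic.
Reduced Gröbner basis: {a + 1/6b^2 - 2/3b - 1/2, b^3 - 4b^2 - 6b + 9}.

Buchberger on the second generating set:
h_1 = 24a^2 + 16ab + 14b - 54, LT = a^2.
h_2 = 8a^2 - 4ab - 4, LT = a^2.

S(h_1,h_2): lcm = a^2. S = 7/6ab + 7/12b - 7/4.
  leading term ab: no divisor's leading term divides it; move 7/6ab to the remainder.
  leading term b: no divisor's leading term divides it; move 7/12b to the remainder.
  leading term 1: no divisor's leading term divides it; move -7/4 to the remainder.
  remainder 7/6ab + 7/12b - 7/4 ≠ 0; add k_3 = 7/6ab + 7/12b - 7/4 to the basis.

S(h_1,k_3): lcm = a^2b. S = 2/3ab^2 - 1/2ab + 3/2a + 7/12b^2 - 9/4b.
  leading term ab^2: subtract (4/7b)·k_3 from 2/3ab^2 - 1/2ab + 3/2a + 7/12b^2 - 9/4b → -1/2ab + 3/2a + 1/4b^2 - 5/4b
  leading term ab: subtract (-3/7)·k_3 from -1/2ab + 3/2a + 1/4b^2 - 5/4b → 3/2a + 1/4b^2 - b - 3/4
  leading term a: no divisor's leading term divides it; move 3/2a to the remainder.
  leading term b^2: no divisor's leading term divides it; move 1/4b^2 to the remainder.
  leading term b: no divisor's leading term divides it; move -b to the remainder.
  leading term 1: no divisor's leading term divides it; move -3/4 to the remainder.
  remainder 3/2a + 1/4b^2 - b - 3/4 ≠ 0; add k_4 = 3/2a + 1/4b^2 - b - 3/4 to the basis.

S(h_2,k_3): lcm = a^2b. S = -1/2ab^2 - 1/2ab + 3/2a - 1/2b.
  leading term ab^2: subtract (-3/7b)·k_3 from -1/2ab^2 - 1/2ab + 3/2a - 1/2b → -1/2ab + 3/2a + 1/4b^2 - 5/4b
  leading term ab: subtract (-3/7)·k_3 from -1/2ab + 3/2a + 1/4b^2 - 5/4b → 3/2a + 1/4b^2 - b - 3/4
  leading term a: subtract (1)·k_4 from 3/2a + 1/4b^2 - b - 3/4 → 0
  remainder 0.

S(h_1,k_4): lcm = a^2. S = -1/6ab^2 + 4/3ab + 1/2a + 7/12b - 9/4.
  leading term ab^2: subtract (-1/7b)·k_3 from -1/6ab^2 + 4/3ab + 1/2a + 7/12b - 9/4 → 4/3ab + 1/2a + 1/12b^2 + 1/3b - 9/4
  leading term ab: subtract (8/7)·k_3 from 4/3ab + 1/2a + 1/12b^2 + 1/3b - 9/4 → 1/2a + 1/12b^2 - 1/3b - 1/4
  leading term a: subtract (1/3)·k_4 from 1/2a + 1/12b^2 - 1/3b - 1/4 → 0
  remainder 0.

S(h_2,k_4): lcm = a^2. S = -1/6ab^2 + 1/6ab + 1/2a - 1/2.
  leading term ab^2: subtract (-1/7b)·k_3 from -1/6ab^2 + 1/6ab + 1/2a - 1/2 → 1/6ab + 1/2a + 1/12b^2 - 1/4b - 1/2
  leading term ab: subtract (1/7)·k_3 from 1/6ab + 1/2a + 1/12b^2 - 1/4b - 1/2 → 1/2a + 1/12b^2 - 1/3b - 1/4
  leading term a: subtract (1/3)·k_4 from 1/2a + 1/12b^2 - 1/3b - 1/4 → 0
  remainder 0.

S(k_3,k_4): lcm = ab. S = -1/6b^3 + 2/3b^2 + b - 3/2.
  leading term b^3: no divisor's leading term divides it; move -1/6b^3 to the remainder.
  leading term b^2: no divisor's leading term divides it; move 2/3b^2 to the remainder.
  leading term b: no divisor's leading term divides it; move b to the remainder.
  leading term 1: no divisor's leading term divides it; move -3/2 to the remainder.
  remainder -1/6b^3 + 2/3b^2 + b - 3/2 ≠ 0; add k_5 = -1/6b^3 + 2/3b^2 + b - 3/2 to the basis.

S(h_1,k_5): leading monomials are coprime, so the S-polynomial reduces to 0 (Buchberger's first criterion).
S(h_2,k_5): leading monomials are coprime, so the S-polynomial reduces to 0 (Buchberger's first criterion).
S(k_3,k_5): lcm = ab^3. S = 4ab^2 + 6ab - 9a + 1/2b^3 - 3/2b^2.
  leading term ab^2: subtract (24/7b)·k_3 from 4ab^2 + 6ab - 9a + 1/2b^3 - 3/2b^2 → 6ab - 9a + 1/2b^3 - 7/2b^2 + 6b
  leading term ab: subtract (36/7)·k_3 from 6ab - 9a + 1/2b^3 - 7/2b^2 + 6b → -9a + 1/2b^3 - 7/2b^2 + 3b + 9
  leading term a: subtract (-6)·k_4 from -9a + 1/2b^3 - 7/2b^2 + 3b + 9 → 1/2b^3 - 2b^2 - 3b + 9/2
  leading term b^3: subtract (-3)·k_5 from 1/2b^3 - 2b^2 - 3b + 9/2 → 0
  remainder 0.

S(k_4,k_5): leading monomials are coprime, so the S-polynomial reduces to 0 (Buchberger's first criterion).
Every S-polynomial of the final basis reduces to 0, so we have a Gröbner basis.
Inter-reduce: drop elements whose leading term is divisible by another's, tail-reduce, and make monic.
Reduced Gröbner basis: {a + 1/6b^2 - 2/3b - 1/2, b^3 - 4b^2 - 6b + 9}.

The two bases agree; hence the ideals are identical.
The same test decides containment: I ⊆ J iff every generator of I reduces to 0 modulo a Gröbner basis of J.

Yes, the ideals are equal.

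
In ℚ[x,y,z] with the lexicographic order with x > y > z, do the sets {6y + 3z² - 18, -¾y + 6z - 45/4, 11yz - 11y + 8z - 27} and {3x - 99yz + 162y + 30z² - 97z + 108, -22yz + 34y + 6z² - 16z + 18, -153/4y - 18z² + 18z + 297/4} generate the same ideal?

Two ideals are equal iff their reduced Gröbner bases coincide (the reduced basis is unique for a fixed ordering).
Buchberger on the first generating set:
f_1 = 6y + 3z² - 18, LT = y.
f_2 = -¾y + 6z - 45/4, LT = y.
f_3 = 11yz - 11y + 8z - 27, LT = yz.

S(f_1,f_2): lcm = y. S = ½z² + 8z - 18.
  reduce S modulo (f_1, f_2, f_3):
  remainder ½z² + 8z - 18 ≠ 0; add g_4 = ½z² + 8z - 18 to the basis.

S(f_1,f_3): lcm = yz. S = y + ½z³ - 41/11z + 27/11.
  reduce S modulo (f_1, f_2, f_3, g_4):
  remainder 1653/11z - 3306/11 ≠ 0; add g_5 = 1653/11z - 3306/11 to the basis.

The other S-polynomials (S(f_2,f_3), S(f_1,g_4), S(f_2,g_4), S(f_3,g_4), S(f_1,g_5), S(f_2,g_5), S(f_3,g_5), S(g_4,g_5)) all reduce to 0 modulo the current basis, so we have a Gröbner basis.
Inter-reduce: drop elements whose leading term is divisible by another's, tail-reduce, and make monic.
Reduced Gröbner basis: {y - 1, z - 2}.

Buchberger on the second generating set:
h_1 = 3x - 99yz + 162y + 30z² - 97z + 108, LT = x.
h_2 = -22yz + 34y + 6z² - 16z + 18, LT = yz.
h_3 = -153/4y - 18z² + 18z + 297/4, LT = y.

S(h_2,h_3): lcm = yz. S = -17/11y - 8/17z³ + 37/187z² + 499/187z - 9/11.
  reduce S modulo (h_1, h_2, h_3):
  remainder -8/17z³ + 173/187z² + 33/17z - 42/11 ≠ 0; add k_4 = -8/17z³ + 173/187z² + 33/17z - 42/11 to the basis.

The other S-polynomials (S(h_1,h_2), S(h_1,h_3), S(h_1,k_4), S(h_2,k_4), S(h_3,k_4)) all reduce to 0 modulo the current basis, so we have a Gröbner basis.
Inter-reduce: drop elements whose leading term is divisible by another's, tail-reduce, and make monic.
Reduced Gröbner basis: {x - 7/17z² - 353/51z + 252/17, y + 8/17z² - 8/17z - 33/17, z³ - 173/88z² - 33/8z + 357/44}.

Since the reduced bases disagree, the two ideals are not the same.

No, the ideals differ.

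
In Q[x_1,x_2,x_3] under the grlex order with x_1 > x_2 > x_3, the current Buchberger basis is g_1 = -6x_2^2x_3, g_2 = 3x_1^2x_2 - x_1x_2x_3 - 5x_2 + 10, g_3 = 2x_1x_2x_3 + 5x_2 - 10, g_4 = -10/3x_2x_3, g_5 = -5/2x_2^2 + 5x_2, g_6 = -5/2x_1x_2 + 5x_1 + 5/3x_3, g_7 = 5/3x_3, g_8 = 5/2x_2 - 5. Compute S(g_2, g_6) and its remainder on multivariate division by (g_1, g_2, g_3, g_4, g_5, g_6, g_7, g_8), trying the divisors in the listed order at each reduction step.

lcm(LM(g_2), LM(g_6)) = x_1^2x_2.
S = (lcm/LT(g_2))·g_2 − (lcm/LT(g_6))·g_6 = -1/3x_1x_2x_3 + 2x_1^2 + 2/3x_1x_3 - 5/3x_2 + 10/3.
Reduce S modulo (g_1, g_2, g_3, g_4, g_5, g_6, g_7, g_8) in that order:
  leading term x_1x_2x_3: subtract (-1/6)·g_3 from -1/3x_1x_2x_3 + 2x_1^2 + 2/3x_1x_3 - 5/3x_2 + 10/3 → 2x_1^2 + 2/3x_1x_3 - 5/6x_2 + 5/3
  leading term x_1^2: no divisor's leading term divides it; move 2x_1^2 to the remainder.
  leading term x_1x_3: subtract (2/5x_1)·g_7 from 2/3x_1x_3 - 5/6x_2 + 5/3 → -5/6x_2 + 5/3
  leading term x_2: subtract (-1/3)·g_8 from -5/6x_2 + 5/3 → 0
The remainder 2x_1^2 is nonzero, so it would be added as the next basis element.

S(g_2, g_6) = -1/3x_1x_2x_3 + 2x_1^2 + 2/3x_1x_3 - 5/3x_2 + 10/3; remainder on division = 2x_1^2.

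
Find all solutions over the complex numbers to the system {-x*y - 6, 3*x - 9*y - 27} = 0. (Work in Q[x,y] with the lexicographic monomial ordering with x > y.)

Compute a lex Gröbner basis by Buchberger's algorithm.
f_1 = -x*y - 6, LT = x*y.
f_2 = 3*x - 9*y - 27, LT = x.

S(f_1,f_2): lcm = x*y. S = 3*y**2 + 9*y + 6.
  leading term y**2: no divisor's leading term divides it; move 3*y**2 to the remainder.
  leading term y: no divisor's leading term divides it; move 9*y to the remainder.
  leading term 1: no divisor's leading term divides it; move 6 to the remainder.
  remainder 3*y**2 + 9*y + 6 ≠ 0; add h_3 = 3*y**2 + 9*y + 6 to the basis.

S(f_1,h_3): lcm = x*y**2. S = -3*x*y - 2*x + 6*y.
  leading term x*y: subtract (3)·f_1 from -3*x*y - 2*x + 6*y → -2*x + 6*y + 18
  leading term x: subtract (-2/3)·f_2 from -2*x + 6*y + 18 → 0
  remainder 0.

S(f_2,h_3): leading monomials are coprime, so the S-polynomial reduces to 0 (Buchberger's first criterion).
Every S-polynomial of the final basis reduces to 0, so we have a Gröbner basis.
Inter-reduce: drop elements whose leading term is divisible by another's, tail-reduce, and make monic.
Reduced Gröbner basis: {x - 3*y - 9, y**2 + 3*y + 2}.

Since the basis is lex-ordered, y**2 + 3*y + 2 is univariate in y. Its roots are {-2, -1}. Back-substituting each root into the other basis elements fixes the other coordinates.
  y = -2: the earlier basis element becomes x - 3 = 0, giving x = 3 — point (3, -2).
  y = -1: the earlier basis element becomes x - 6 = 0, giving x = 6 — point (6, -1).
Zero-dimensionality of the ideal guarantees finitely many solutions over ℂ.

{(3, -2), (6, -1)}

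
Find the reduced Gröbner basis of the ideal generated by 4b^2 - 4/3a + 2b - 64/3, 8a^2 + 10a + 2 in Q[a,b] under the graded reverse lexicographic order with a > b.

G = {a^2 + 5/4a + 1/4, b^2 - 1/3a + 1/2b - 16/3}

This is the nonlinear analogue of row-reducing a linear system.

f_1 = 4b^2 - 4/3a + 2b - 64/3, LT = b^2.
f_2 = 8a^2 + 10a + 2, LT = a^2.

The S-polynomials (S(f_1,f_2)) all reduce to 0 modulo the current basis, so we have a Gröbner basis.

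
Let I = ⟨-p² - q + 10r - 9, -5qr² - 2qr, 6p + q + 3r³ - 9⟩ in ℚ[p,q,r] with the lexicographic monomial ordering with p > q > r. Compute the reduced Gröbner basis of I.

f_1 = -p² - q + 10r - 9, LT = p².
f_2 = -5qr² - 2qr, LT = qr².
f_3 = 6p + q + 3r³ - 9, LT = p.

S(f_1,f_3): lcm = p². S = -⅙pq - ½pr³ + 3/2p + q - 10r + 9.
  reduce S modulo (f_1, f_2, f_3):
  remainder 1/36q² + 2/75qr + ½q + ¼r⁶ - 3/2r³ - 10r + 45/4 ≠ 0; add g_4 = 1/36q² + 2/75qr + ½q + ¼r⁶ - 3/2r³ - 10r + 45/4 to the basis.

S(f_2,g_4): lcm = q²r². S = ⅖q²r - 24/25qr³ - 18qr² - 9r⁸ + 54r⁵ + 360r³ - 405r².
  reduce S modulo (f_1, f_2, f_3, g_4):
  remainder -9r⁸ - 18/5r⁷ + 54r⁵ + 108/5r⁴ + 360r³ - 261r² - 162r ≠ 0; add g_5 = -9r⁸ - 18/5r⁷ + 54r⁵ + 108/5r⁴ + 360r³ - 261r² - 162r to the basis.

The other S-polynomials (S(f_1,f_2), S(f_2,f_3), S(f_1,g_4), S(f_3,g_4), S(f_1,g_5), S(f_2,g_5), S(f_3,g_5), S(g_4,g_5)) all reduce to 0 modulo the current basis, so we have a Gröbner basis.
Inter-reduce: drop elements whose leading term is divisible by another's, tail-reduce, and make monic.

G = {p + ⅙q + ½r³ - 3/2, q² + 24/25qr + 18q + 9r⁶ - 54r³ - 360r + 405, qr² + ⅖qr, r⁸ + ⅖r⁷ - 6r⁵ - 12/5r⁴ - 40r³ + 29r² + 18r}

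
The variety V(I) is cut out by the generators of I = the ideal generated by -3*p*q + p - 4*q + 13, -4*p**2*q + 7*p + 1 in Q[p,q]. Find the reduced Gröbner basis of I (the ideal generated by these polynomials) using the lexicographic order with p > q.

f_1 = -3*p*q + p - 4*q + 13, LT = p*q.
f_2 = -4*p**2*q + 7*p + 1, LT = p**2*q.

S(f_1,f_2): lcm = p**2*q. S = -1/3*p**2 + 4/3*p*q - 31/12*p + 1/4.
  reduce S modulo (f_1, f_2):
  remainder -1/3*p**2 - 77/36*p - 16/9*q + 217/36 ≠ 0; add g_3 = -1/3*p**2 - 77/36*p - 16/9*q + 217/36 to the basis.

S(f_1,g_3): lcm = p**2*q. S = -1/3*p**2 - 61/12*p*q - 13/3*p - 16/3*q**2 + 217/12*q.
  reduce S modulo (f_1, f_2, g_3):
  remainder -35/9*p - 16/3*q**2 + 959/36*q - 505/18 ≠ 0; add g_4 = -35/9*p - 16/3*q**2 + 959/36*q - 505/18 to the basis.

S(f_1,g_4): lcm = p*q. S = -1/3*p - 48/35*q**3 + 137/20*q**2 - 247/42*q - 13/3.
  reduce S modulo (f_1, f_2, g_3, g_4):
  remainder -48/35*q**3 + 1023/140*q**2 - 1143/140*q - 27/14 ≠ 0; add g_5 = -48/35*q**3 + 1023/140*q**2 - 1143/140*q - 27/14 to the basis.

The other S-polynomials (S(f_2,g_3), S(f_2,g_4), S(g_3,g_4), S(f_1,g_5), S(f_2,g_5), S(g_3,g_5), S(g_4,g_5)) all reduce to 0 modulo the current basis, so we have a Gröbner basis.
Inter-reduce: drop elements whose leading term is divisible by another's, tail-reduce, and make monic.

G = {p + 48/35*q**2 - 137/20*q + 101/14, q**3 - 341/64*q**2 + 381/64*q + 45/32}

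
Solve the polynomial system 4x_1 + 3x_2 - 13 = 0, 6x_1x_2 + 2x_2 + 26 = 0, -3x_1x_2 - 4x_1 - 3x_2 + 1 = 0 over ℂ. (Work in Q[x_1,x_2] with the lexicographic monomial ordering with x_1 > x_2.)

Compute a lex Gröbner basis by Buchberger's algorithm.
f_1 = 4x_1 + 3x_2 - 13, LT = x_1.
f_2 = 6x_1x_2 + 2x_2 + 26, LT = x_1x_2.
f_3 = -3x_1x_2 - 4x_1 - 3x_2 + 1, LT = x_1x_2.

S(f_1,f_2): lcm = x_1x_2. S = 3/4x_2^2 - 43/12x_2 - 13/3.
  leading term x_2^2: no divisor's leading term divides it; move 3/4x_2^2 to the remainder.
  leading term x_2: no divisor's leading term divides it; move -43/12x_2 to the remainder.
  leading term 1: no divisor's leading term divides it; move -13/3 to the remainder.
  remainder 3/4x_2^2 - 43/12x_2 - 13/3 ≠ 0; add h_4 = 3/4x_2^2 - 43/12x_2 - 13/3 to the basis.

S(f_1,f_3): lcm = x_1x_2. S = -4/3x_1 + 3/4x_2^2 - 17/4x_2 + 1/3.
  leading term x_1: subtract (-1/3)·f_1 from -4/3x_1 + 3/4x_2^2 - 17/4x_2 + 1/3 → 3/4x_2^2 - 13/4x_2 - 4
  leading term x_2^2: subtract (1)·h_4 from 3/4x_2^2 - 13/4x_2 - 4 → 1/3x_2 + 1/3
  leading term x_2: no divisor's leading term divides it; move 1/3x_2 to the remainder.
  leading term 1: no divisor's leading term divides it; move 1/3 to the remainder.
  remainder 1/3x_2 + 1/3 ≠ 0; add h_5 = 1/3x_2 + 1/3 to the basis.

The other S-polynomials (S(f_2,f_3), S(f_1,h_4), S(f_2,h_4), S(f_3,h_4), S(f_1,h_5), S(f_2,h_5), S(f_3,h_5), S(h_4,h_5)) all reduce to 0 modulo the current basis, so we have a Gröbner basis.
Inter-reduce: drop elements whose leading term is divisible by another's, tail-reduce, and make monic.
Reduced Gröbner basis: {x_1 - 4, x_2 + 1}.

From the last basis element, x_2 + 1 = 0, so x_2 takes values in {-1}. Each choice, substituted upward through the basis, yields the corresponding point(s) of the solution set.
  x_2 = -1: the earlier basis element becomes x_1 - 4 = 0, giving x_1 = 4 — point (4, -1).
This is the nonlinear analogue of row-reducing a linear system.

{(4, -1)}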